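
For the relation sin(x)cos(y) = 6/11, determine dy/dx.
Apply d/dx to both sides, remembering that y depends on x. Each occurrence of y therefore brings in a y' = dy/dx via the chain rule.

With F(x, y) equal to the left-hand side minus the right, differentiate F term by term:
  d/dx[sin(x)·cos(y)] = -y'·sin(x)·sin(y) + cos(x)·cos(y)
  d/dx[-6/11] = 0
Adding these up, d/dx[F] = 0 becomes
  (cos(x)·cos(y)) + (-sin(x)·sin(y))·y' = 0,
so isolating y',
  dy/dx = -(cos(x)·cos(y))/(-sin(x)·sin(y)) = 1/(tan(x)·tan(y))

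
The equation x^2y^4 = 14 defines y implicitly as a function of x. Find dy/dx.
Differentiate the relation implicitly: treat y = y(x) and apply the chain rule, so every y-derivative picks up a y' = dy/dx factor.

With everything moved to the left-hand side, differentiate term by term:
  d/dx[x^2y^4] = 4x^2y^3·y' + 2xy^4
  d/dx[-14] = 0

Separating the contributions that come from x directly and those that come through y:
  without y':      2xy^4
  multiplying y':  4x^2y^3

so (2xy^4) + (4x^2y^3)·y' = 0, and therefore
  dy/dx = -(2xy^4)/(4x^2y^3) = -y/(2x)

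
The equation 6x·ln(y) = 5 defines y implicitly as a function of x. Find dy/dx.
Differentiate both sides with respect to x, treating y as y(x). By the chain rule, any term containing y contributes a factor of y' = dy/dx when we differentiate it.

Move every term to one side and write the relation as F(x, y) = 0. Term by term,
  d/dx[6x·ln(y)] = 6x·y'/y + 6ln(y)
  d/dx[-5] = 0

The pieces without y' make up ∂F/∂x and the coefficient of y' is ∂F/∂y:
  ∂F/∂x = 6ln(y),
  ∂F/∂y = 6x/y.

Since d/dx[F] = ∂F/∂x + (∂F/∂y)·y' = 0, solve for y':
  (∂F/∂y)·y' = -∂F/∂x
  dy/dx = -(∂F/∂x)/(∂F/∂y) = -(6ln(y))/(6x/y) = -y·ln(y)/x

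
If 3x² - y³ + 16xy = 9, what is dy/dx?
Differentiate the relation implicitly: treat y = y(x) and apply the chain rule, so every y-derivative picks up a y' = dy/dx factor.

With everything moved to the left-hand side, differentiate term by term:
  d/dx[3x^2] = 6x
  d/dx[16xy] = 16x·y' + 16y
  d/dx[-y^3] = -3y^2·y'
  d/dx[-9] = 0

Separating the contributions that come from x directly and those that come through y:
  without y':      6x + 16y
  multiplying y':  16x - 3y^2

so (6x + 16y) + (16x - 3y^2)·y' = 0, and therefore
  dy/dx = -(6x + 16y)/(16x - 3y^2) = 2(-3x - 8y)/(16x - 3y^2)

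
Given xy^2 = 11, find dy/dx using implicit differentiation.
Apply d/dx to both sides, remembering that y depends on x. Each occurrence of y therefore brings in a y' = dy/dx via the chain rule.

With F(x, y) equal to the left-hand side minus the right, differentiate F term by term:
  d/dx[xy^2] = 2xy·y' + y^2
  d/dx[-11] = 0
Adding these up, d/dx[F] = 0 becomes
  (y^2) + (2xy)·y' = 0,
so isolating y',
  dy/dx = -(y^2)/(2xy) = -y/(2x)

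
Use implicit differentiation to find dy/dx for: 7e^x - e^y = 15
Differentiate the relation implicitly: treat y = y(x) and apply the chain rule, so every y-derivative picks up a y' = dy/dx factor.

With everything moved to the left-hand side, differentiate term by term:
  d/dx[7e^(x)] = 7e^(x)
  d/dx[-e^(y)] = -y'·e^(y)
  d/dx[-15] = 0

Separating the contributions that come from x directly and those that come through y:
  without y':      7e^(x)
  multiplying y':  -e^(y)

so (7e^(x)) + (-e^(y))·y' = 0, and therefore
  dy/dx = -(7e^(x))/(-e^(y)) = 7e^(x - y)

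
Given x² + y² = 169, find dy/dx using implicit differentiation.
Differentiate both sides with respect to x, treating y as y(x). By the chain rule, any term containing y contributes a factor of y' = dy/dx when we differentiate it.

Move every term to one side and write the relation as F(x, y) = 0. Term by term,
  d/dx[x^2] = 2x
  d/dx[y^2] = 2y·y'
  d/dx[-169] = 0

The pieces without y' make up ∂F/∂x and the coefficient of y' is ∂F/∂y:
  ∂F/∂x = 2x,
  ∂F/∂y = 2y.

Since d/dx[F] = ∂F/∂x + (∂F/∂y)·y' = 0, solve for y':
  (∂F/∂y)·y' = -∂F/∂x
  dy/dx = -(∂F/∂x)/(∂F/∂y) = -(2x)/(2y) = -x/y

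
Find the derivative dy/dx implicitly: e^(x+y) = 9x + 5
Take d/dx of both sides. Since y is implicitly a function of x, the chain rule attaches a y' = dy/dx factor whenever we differentiate through y.

Set F(x, y) = (left side) − (right side), so the curve is F = 0. Differentiating each term of F:
  d/dx[-9x] = -9
  d/dx[e^(x + y)] = (y' + 1)·e^(x + y)
  d/dx[-5] = 0

Collecting, the y'-free part is the partial derivative in x and the y' coefficient is the partial derivative in y:
  ∂F/∂x = e^(x + y) - 9
  ∂F/∂y = e^(x + y)

so d/dx[F(x, y(x))] = ∂F/∂x + (∂F/∂y)·y' = 0. Rearranging,
  dy/dx = -(∂F/∂x)/(∂F/∂y) = -(e^(x + y) - 9)/(e^(x + y)) = 9e^(-x - y) - 1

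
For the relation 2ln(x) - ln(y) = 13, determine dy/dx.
Differentiate the relation implicitly: treat y = y(x) and apply the chain rule, so every y-derivative picks up a y' = dy/dx factor.

With everything moved to the left-hand side, differentiate term by term:
  d/dx[2ln(x)] = 2/x
  d/dx[-ln(y)] = -y'/y
  d/dx[-13] = 0

Separating the contributions that come from x directly and those that come through y:
  without y':      2/x
  multiplying y':  -1/y

so (2/x) + (-1/y)·y' = 0, and therefore
  dy/dx = -(2/x)/(-1/y) = 2y/x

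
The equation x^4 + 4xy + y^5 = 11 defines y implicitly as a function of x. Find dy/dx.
Apply d/dx to both sides, remembering that y depends on x. Each occurrence of y therefore brings in a y' = dy/dx via the chain rule.

With F(x, y) equal to the left-hand side minus the right, differentiate F term by term:
  d/dx[x^4] = 4x^3
  d/dx[4xy] = 4x·y' + 4y
  d/dx[y^5] = 5y^4·y'
  d/dx[-11] = 0
Adding these up, d/dx[F] = 0 becomes
  (4x^3 + 4y) + (4x + 5y^4)·y' = 0,
so isolating y',
  dy/dx = -(4x^3 + 4y)/(4x + 5y^4) = 4(-x^3 - y)/(4x + 5y^4)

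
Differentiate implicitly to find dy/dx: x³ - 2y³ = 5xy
Apply d/dx to both sides, remembering that y depends on x. Each occurrence of y therefore brings in a y' = dy/dx via the chain rule.

With F(x, y) equal to the left-hand side minus the right, differentiate F term by term:
  d/dx[x^3] = 3x^2
  d/dx[-5xy] = -5x·y' - 5y
  d/dx[-2y^3] = -6y^2·y'
Adding these up, d/dx[F] = 0 becomes
  (3x^2 - 5y) + (-5x - 6y^2)·y' = 0,
so isolating y',
  dy/dx = -(3x^2 - 5y)/(-5x - 6y^2) = (3x^2 - 5y)/(5x + 6y^2)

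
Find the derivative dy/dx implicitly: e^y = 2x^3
Differentiate the relation implicitly: treat y = y(x) and apply the chain rule, so every y-derivative picks up a y' = dy/dx factor.

With everything moved to the left-hand side, differentiate term by term:
  d/dx[-2x^3] = -6x^2
  d/dx[e^(y)] = y'·e^(y)

Separating the contributions that come from x directly and those that come through y:
  without y':      -6x^2
  multiplying y':  e^(y)

so (-6x^2) + (e^(y))·y' = 0, and therefore
  dy/dx = -(-6x^2)/(e^(y)) = 6x^2e^(-y)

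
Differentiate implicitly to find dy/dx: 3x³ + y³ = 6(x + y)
Take d/dx of both sides. Since y is implicitly a function of x, the chain rule attaches a y' = dy/dx factor whenever we differentiate through y.

Set F(x, y) = (left side) − (right side), so the curve is F = 0. Differentiating each term of F:
  d/dx[3x^3] = 9x^2
  d/dx[-6x] = -6
  d/dx[y^3] = 3y^2·y'
  d/dx[-6y] = -6·y'

Collecting, the y'-free part is the partial derivative in x and the y' coefficient is the partial derivative in y:
  ∂F/∂x = 9x^2 - 6
  ∂F/∂y = 3y^2 - 6

so d/dx[F(x, y(x))] = ∂F/∂x + (∂F/∂y)·y' = 0. Rearranging,
  dy/dx = -(∂F/∂x)/(∂F/∂y) = -(9x^2 - 6)/(3y^2 - 6) = (2 - 3x^2)/(y^2 - 2)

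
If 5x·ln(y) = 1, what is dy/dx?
Differentiate both sides with respect to x, treating y as y(x). By the chain rule, any term containing y contributes a factor of y' = dy/dx when we differentiate it.

Move every term to one side and write the relation as F(x, y) = 0. Term by term,
  d/dx[5x·ln(y)] = 5x·y'/y + 5ln(y)
  d/dx[-1] = 0

The pieces without y' make up ∂F/∂x and the coefficient of y' is ∂F/∂y:
  ∂F/∂x = 5ln(y),
  ∂F/∂y = 5x/y.

Since d/dx[F] = ∂F/∂x + (∂F/∂y)·y' = 0, solve for y':
  (∂F/∂y)·y' = -∂F/∂x
  dy/dx = -(∂F/∂x)/(∂F/∂y) = -(5ln(y))/(5x/y) = -y·ln(y)/x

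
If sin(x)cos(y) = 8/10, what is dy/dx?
Differentiate both sides with respect to x, treating y as y(x). By the chain rule, any term containing y contributes a factor of y' = dy/dx when we differentiate it.

Move every term to one side and write the relation as F(x, y) = 0. Term by term,
  d/dx[sin(x)·cos(y)] = -y'·sin(x)·sin(y) + cos(x)·cos(y)
  d/dx[-4/5] = 0

The pieces without y' make up ∂F/∂x and the coefficient of y' is ∂F/∂y:
  ∂F/∂x = cos(x)·cos(y),
  ∂F/∂y = -sin(x)·sin(y).

Since d/dx[F] = ∂F/∂x + (∂F/∂y)·y' = 0, solve for y':
  (∂F/∂y)·y' = -∂F/∂x
  dy/dx = -(∂F/∂x)/(∂F/∂y) = -(cos(x)·cos(y))/(-sin(x)·sin(y)) = 1/(tan(x)·tan(y))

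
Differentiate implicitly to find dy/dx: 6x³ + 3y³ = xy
Differentiate the relation implicitly: treat y = y(x) and apply the chain rule, so every y-derivative picks up a y' = dy/dx factor.

With everything moved to the left-hand side, differentiate term by term:
  d/dx[6x^3] = 18x^2
  d/dx[-xy] = -x·y' - y
  d/dx[3y^3] = 9y^2·y'

Separating the contributions that come from x directly and those that come through y:
  without y':      18x^2 - y
  multiplying y':  -x + 9y^2

so (18x^2 - y) + (-x + 9y^2)·y' = 0, and therefore
  dy/dx = -(18x^2 - y)/(-x + 9y^2) = (18x^2 - y)/(x - 9y^2)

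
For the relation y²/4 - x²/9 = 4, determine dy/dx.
Apply d/dx to both sides, remembering that y depends on x. Each occurrence of y therefore brings in a y' = dy/dx via the chain rule.

With F(x, y) equal to the left-hand side minus the right, differentiate F term by term:
  d/dx[-x^2/9] = -2x/9
  d/dx[y^2/4] = y·y'/2
  d/dx[-4] = 0
Adding these up, d/dx[F] = 0 becomes
  (-2x/9) + (y/2)·y' = 0,
so isolating y',
  dy/dx = -(-2x/9)/(y/2) = 4x/(9y)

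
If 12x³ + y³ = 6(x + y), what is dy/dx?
Take d/dx of both sides. Since y is implicitly a function of x, the chain rule attaches a y' = dy/dx factor whenever we differentiate through y.

Set F(x, y) = (left side) − (right side), so the curve is F = 0. Differentiating each term of F:
  d/dx[12x^3] = 36x^2
  d/dx[-6x] = -6
  d/dx[y^3] = 3y^2·y'
  d/dx[-6y] = -6·y'

Collecting, the y'-free part is the partial derivative in x and the y' coefficient is the partial derivative in y:
  ∂F/∂x = 36x^2 - 6
  ∂F/∂y = 3y^2 - 6

so d/dx[F(x, y(x))] = ∂F/∂x + (∂F/∂y)·y' = 0. Rearranging,
  dy/dx = -(∂F/∂x)/(∂F/∂y) = -(36x^2 - 6)/(3y^2 - 6) = 2(1 - 6x^2)/(y^2 - 2)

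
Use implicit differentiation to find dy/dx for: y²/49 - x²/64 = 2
Differentiate both sides with respect to x, treating y as y(x). By the chain rule, any term containing y contributes a factor of y' = dy/dx when we differentiate it.

Move every term to one side and write the relation as F(x, y) = 0. Term by term,
  d/dx[-x^2/64] = -x/32
  d/dx[y^2/49] = 2y·y'/49
  d/dx[-2] = 0

The pieces without y' make up ∂F/∂x and the coefficient of y' is ∂F/∂y:
  ∂F/∂x = -x/32,
  ∂F/∂y = 2y/49.

Since d/dx[F] = ∂F/∂x + (∂F/∂y)·y' = 0, solve for y':
  (∂F/∂y)·y' = -∂F/∂x
  dy/dx = -(∂F/∂x)/(∂F/∂y) = -(-x/32)/(2y/49) = 49x/(64y)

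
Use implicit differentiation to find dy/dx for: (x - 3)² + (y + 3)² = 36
Differentiate both sides with respect to x, treating y as y(x). By the chain rule, any term containing y contributes a factor of y' = dy/dx when we differentiate it.

Move every term to one side and write the relation as F(x, y) = 0. Term by term,
  d/dx[(x - 3)^2] = 2x - 6
  d/dx[(y + 3)^2] = 2·y'(y + 3)
  d/dx[-36] = 0

The pieces without y' make up ∂F/∂x and the coefficient of y' is ∂F/∂y:
  ∂F/∂x = 2x - 6,
  ∂F/∂y = 2y + 6.

Since d/dx[F] = ∂F/∂x + (∂F/∂y)·y' = 0, solve for y':
  (∂F/∂y)·y' = -∂F/∂x
  dy/dx = -(∂F/∂x)/(∂F/∂y) = -(2x - 6)/(2y + 6) = (3 - x)/(y + 3)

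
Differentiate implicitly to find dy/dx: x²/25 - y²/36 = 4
Differentiate both sides with respect to x, treating y as y(x). By the chain rule, any term containing y contributes a factor of y' = dy/dx when we differentiate it.

Move every term to one side and write the relation as F(x, y) = 0. Term by term,
  d/dx[x^2/25] = 2x/25
  d/dx[-y^2/36] = -y·y'/18
  d/dx[-4] = 0

The pieces without y' make up ∂F/∂x and the coefficient of y' is ∂F/∂y:
  ∂F/∂x = 2x/25,
  ∂F/∂y = -y/18.

Since d/dx[F] = ∂F/∂x + (∂F/∂y)·y' = 0, solve for y':
  (∂F/∂y)·y' = -∂F/∂x
  dy/dx = -(∂F/∂x)/(∂F/∂y) = -(2x/25)/(-y/18) = 36x/(25y)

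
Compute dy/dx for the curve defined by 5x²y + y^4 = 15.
Differentiate both sides with respect to x, treating y as y(x). By the chain rule, any term containing y contributes a factor of y' = dy/dx when we differentiate it.

Move every term to one side and write the relation as F(x, y) = 0. Term by term,
  d/dx[5x^2y] = 5x^2·y' + 10xy
  d/dx[y^4] = 4y^3·y'
  d/dx[-15] = 0

The pieces without y' make up ∂F/∂x and the coefficient of y' is ∂F/∂y:
  ∂F/∂x = 10xy,
  ∂F/∂y = 5x^2 + 4y^3.

Since d/dx[F] = ∂F/∂x + (∂F/∂y)·y' = 0, solve for y':
  (∂F/∂y)·y' = -∂F/∂x
  dy/dx = -(∂F/∂x)/(∂F/∂y) = -(10xy)/(5x^2 + 4y^3) = -10xy/(5x^2 + 4y^3)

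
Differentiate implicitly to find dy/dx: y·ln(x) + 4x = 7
Take d/dx of both sides. Since y is implicitly a function of x, the chain rule attaches a y' = dy/dx factor whenever we differentiate through y.

Set F(x, y) = (left side) − (right side), so the curve is F = 0. Differentiating each term of F:
  d/dx[4x] = 4
  d/dx[y·ln(x)] = y'·ln(x) + y/x
  d/dx[-7] = 0

Collecting, the y'-free part is the partial derivative in x and the y' coefficient is the partial derivative in y:
  ∂F/∂x = 4 + y/x
  ∂F/∂y = ln(x)

so d/dx[F(x, y(x))] = ∂F/∂x + (∂F/∂y)·y' = 0. Rearranging,
  dy/dx = -(∂F/∂x)/(∂F/∂y) = -(4 + y/x)/(ln(x))
        = -((4x + y)/x)/(ln(x)) = (-4x - y)/(x·ln(x))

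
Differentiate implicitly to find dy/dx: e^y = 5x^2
Differentiate both sides with respect to x, treating y as y(x). By the chain rule, any term containing y contributes a factor of y' = dy/dx when we differentiate it.

Move every term to one side and write the relation as F(x, y) = 0. Term by term,
  d/dx[-5x^2] = -10x
  d/dx[e^(y)] = y'·e^(y)

The pieces without y' make up ∂F/∂x and the coefficient of y' is ∂F/∂y:
  ∂F/∂x = -10x,
  ∂F/∂y = e^(y).

Since d/dx[F] = ∂F/∂x + (∂F/∂y)·y' = 0, solve for y':
  (∂F/∂y)·y' = -∂F/∂x
  dy/dx = -(∂F/∂x)/(∂F/∂y) = -(-10x)/(e^(y)) = 10x·e^(-y)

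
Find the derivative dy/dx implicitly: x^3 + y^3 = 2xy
Differentiate the relation implicitly: treat y = y(x) and apply the chain rule, so every y-derivative picks up a y' = dy/dx factor.

With everything moved to the left-hand side, differentiate term by term:
  d/dx[x^3] = 3x^2
  d/dx[-2xy] = -2x·y' - 2y
  d/dx[y^3] = 3y^2·y'

Separating the contributions that come from x directly and those that come through y:
  without y':      3x^2 - 2y
  multiplying y':  -2x + 3y^2

so (3x^2 - 2y) + (-2x + 3y^2)·y' = 0, and therefore
  dy/dx = -(3x^2 - 2y)/(-2x + 3y^2) = (3x^2 - 2y)/(2x - 3y^2)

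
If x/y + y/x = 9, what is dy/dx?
Differentiate the relation implicitly: treat y = y(x) and apply the chain rule, so every y-derivative picks up a y' = dy/dx factor.

With everything moved to the left-hand side, differentiate term by term:
  d/dx[x/y] = -x·y'/y^2 + 1/y
  d/dx[y/x] = y'/x - y/x^2
  d/dx[-9] = 0

Separating the contributions that come from x directly and those that come through y:
  without y':      1/y - y/x^2
  multiplying y':  -x/y^2 + 1/x

so (1/y - y/x^2) + (-x/y^2 + 1/x)·y' = 0, and therefore
  dy/dx = -(1/y - y/x^2)/(-x/y^2 + 1/x)
        = -((x - y)(x + y)/(x^2y))/(-(x - y)(x + y)/(xy^2)) = y/x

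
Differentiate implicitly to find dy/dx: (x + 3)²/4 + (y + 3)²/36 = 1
Differentiate both sides with respect to x, treating y as y(x). By the chain rule, any term containing y contributes a factor of y' = dy/dx when we differentiate it.

Move every term to one side and write the relation as F(x, y) = 0. Term by term,
  d/dx[(x + 3)^2/4] = x/2 + 3/2
  d/dx[(y + 3)^2/36] = y'(y + 3)/18
  d/dx[-1] = 0

The pieces without y' make up ∂F/∂x and the coefficient of y' is ∂F/∂y:
  ∂F/∂x = x/2 + 3/2,
  ∂F/∂y = y/18 + 1/6.

Since d/dx[F] = ∂F/∂x + (∂F/∂y)·y' = 0, solve for y':
  (∂F/∂y)·y' = -∂F/∂x
  dy/dx = -(∂F/∂x)/(∂F/∂y) = -(x/2 + 3/2)/(y/18 + 1/6)
        = -((x + 3)/2)/((y + 3)/18) = 9(-x - 3)/(y + 3)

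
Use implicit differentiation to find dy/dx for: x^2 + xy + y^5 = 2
Differentiate both sides with respect to x, treating y as y(x). By the chain rule, any term containing y contributes a factor of y' = dy/dx when we differentiate it.

Move every term to one side and write the relation as F(x, y) = 0. Term by term,
  d/dx[x^2] = 2x
  d/dx[xy] = x·y' + y
  d/dx[y^5] = 5y^4·y'
  d/dx[-2] = 0

The pieces without y' make up ∂F/∂x and the coefficient of y' is ∂F/∂y:
  ∂F/∂x = 2x + y,
  ∂F/∂y = x + 5y^4.

Since d/dx[F] = ∂F/∂x + (∂F/∂y)·y' = 0, solve for y':
  (∂F/∂y)·y' = -∂F/∂x
  dy/dx = -(∂F/∂x)/(∂F/∂y) = -(2x + y)/(x + 5y^4) = (-2x - y)/(x + 5y^4)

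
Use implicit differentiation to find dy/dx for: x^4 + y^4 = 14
Differentiate the relation implicitly: treat y = y(x) and apply the chain rule, so every y-derivative picks up a y' = dy/dx factor.

With everything moved to the left-hand side, differentiate term by term:
  d/dx[x^4] = 4x^3
  d/dx[y^4] = 4y^3·y'
  d/dx[-14] = 0

Separating the contributions that come from x directly and those that come through y:
  without y':      4x^3
  multiplying y':  4y^3

so (4x^3) + (4y^3)·y' = 0, and therefore
  dy/dx = -(4x^3)/(4y^3) = -x^3/y^3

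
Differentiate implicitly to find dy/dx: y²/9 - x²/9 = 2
Apply d/dx to both sides, remembering that y depends on x. Each occurrence of y therefore brings in a y' = dy/dx via the chain rule.

With F(x, y) equal to the left-hand side minus the right, differentiate F term by term:
  d/dx[-x^2/9] = -2x/9
  d/dx[y^2/9] = 2y·y'/9
  d/dx[-2] = 0
Adding these up, d/dx[F] = 0 becomes
  (-2x/9) + (2y/9)·y' = 0,
so isolating y',
  dy/dx = -(-2x/9)/(2y/9) = x/y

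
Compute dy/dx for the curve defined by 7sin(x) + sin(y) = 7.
Take d/dx of both sides. Since y is implicitly a function of x, the chain rule attaches a y' = dy/dx factor whenever we differentiate through y.

Set F(x, y) = (left side) − (right side), so the curve is F = 0. Differentiating each term of F:
  d/dx[7sin(x)] = 7cos(x)
  d/dx[sin(y)] = y'·cos(y)
  d/dx[-7] = 0

Collecting, the y'-free part is the partial derivative in x and the y' coefficient is the partial derivative in y:
  ∂F/∂x = 7cos(x)
  ∂F/∂y = cos(y)

so d/dx[F(x, y(x))] = ∂F/∂x + (∂F/∂y)·y' = 0. Rearranging,
  dy/dx = -(∂F/∂x)/(∂F/∂y) = -(7cos(x))/(cos(y)) = -7cos(x)/cos(y)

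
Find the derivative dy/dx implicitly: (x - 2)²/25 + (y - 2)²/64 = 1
Differentiate both sides with respect to x, treating y as y(x). By the chain rule, any term containing y contributes a factor of y' = dy/dx when we differentiate it.

Move every term to one side and write the relation as F(x, y) = 0. Term by term,
  d/dx[(x - 2)^2/25] = 2x/25 - 4/25
  d/dx[(y - 2)^2/64] = y'(y - 2)/32
  d/dx[-1] = 0

The pieces without y' make up ∂F/∂x and the coefficient of y' is ∂F/∂y:
  ∂F/∂x = 2x/25 - 4/25,
  ∂F/∂y = y/32 - 1/16.

Since d/dx[F] = ∂F/∂x + (∂F/∂y)·y' = 0, solve for y':
  (∂F/∂y)·y' = -∂F/∂x
  dy/dx = -(∂F/∂x)/(∂F/∂y) = -(2x/25 - 4/25)/(y/32 - 1/16)
        = -(2(x - 2)/25)/((y - 2)/32) = 64(2 - x)/(25(y - 2))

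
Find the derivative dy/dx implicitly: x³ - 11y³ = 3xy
Apply d/dx to both sides, remembering that y depends on x. Each occurrence of y therefore brings in a y' = dy/dx via the chain rule.

With F(x, y) equal to the left-hand side minus the right, differentiate F term by term:
  d/dx[x^3] = 3x^2
  d/dx[-3xy] = -3x·y' - 3y
  d/dx[-11y^3] = -33y^2·y'
Adding these up, d/dx[F] = 0 becomes
  (3x^2 - 3y) + (-3x - 33y^2)·y' = 0,
so isolating y',
  dy/dx = -(3x^2 - 3y)/(-3x - 33y^2) = (x^2 - y)/(x + 11y^2)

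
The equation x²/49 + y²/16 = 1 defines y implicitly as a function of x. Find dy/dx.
Apply d/dx to both sides, remembering that y depends on x. Each occurrence of y therefore brings in a y' = dy/dx via the chain rule.

With F(x, y) equal to the left-hand side minus the right, differentiate F term by term:
  d/dx[x^2/49] = 2x/49
  d/dx[y^2/16] = y·y'/8
  d/dx[-1] = 0
Adding these up, d/dx[F] = 0 becomes
  (2x/49) + (y/8)·y' = 0,
so isolating y',
  dy/dx = -(2x/49)/(y/8) = -16x/(49y)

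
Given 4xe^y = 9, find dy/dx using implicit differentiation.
Apply d/dx to both sides, remembering that y depends on x. Each occurrence of y therefore brings in a y' = dy/dx via the chain rule.

With F(x, y) equal to the left-hand side minus the right, differentiate F term by term:
  d/dx[4x·e^(y)] = 4x·y'·e^(y) + 4e^(y)
  d/dx[-9] = 0
Adding these up, d/dx[F] = 0 becomes
  (4e^(y)) + (4x·e^(y))·y' = 0,
so isolating y',
  dy/dx = -(4e^(y))/(4x·e^(y)) = -1/x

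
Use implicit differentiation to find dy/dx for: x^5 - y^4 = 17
Differentiate the relation implicitly: treat y = y(x) and apply the chain rule, so every y-derivative picks up a y' = dy/dx factor.

With everything moved to the left-hand side, differentiate term by term:
  d/dx[x^5] = 5x^4
  d/dx[-y^4] = -4y^3·y'
  d/dx[-17] = 0

Separating the contributions that come from x directly and those that come through y:
  without y':      5x^4
  multiplying y':  -4y^3

so (5x^4) + (-4y^3)·y' = 0, and therefore
  dy/dx = -(5x^4)/(-4y^3) = 5x^4/(4y^3)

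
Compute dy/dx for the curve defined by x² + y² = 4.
Differentiate both sides with respect to x, treating y as y(x). By the chain rule, any term containing y contributes a factor of y' = dy/dx when we differentiate it.

Move every term to one side and write the relation as F(x, y) = 0. Term by term,
  d/dx[x^2] = 2x
  d/dx[y^2] = 2y·y'
  d/dx[-4] = 0

The pieces without y' make up ∂F/∂x and the coefficient of y' is ∂F/∂y:
  ∂F/∂x = 2x,
  ∂F/∂y = 2y.

Since d/dx[F] = ∂F/∂x + (∂F/∂y)·y' = 0, solve for y':
  (∂F/∂y)·y' = -∂F/∂x
  dy/dx = -(∂F/∂x)/(∂F/∂y) = -(2x)/(2y) = -x/y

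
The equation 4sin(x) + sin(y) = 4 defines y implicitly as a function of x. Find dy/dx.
Differentiate the relation implicitly: treat y = y(x) and apply the chain rule, so every y-derivative picks up a y' = dy/dx factor.

With everything moved to the left-hand side, differentiate term by term:
  d/dx[4sin(x)] = 4cos(x)
  d/dx[sin(y)] = y'·cos(y)
  d/dx[-4] = 0

Separating the contributions that come from x directly and those that come through y:
  without y':      4cos(x)
  multiplying y':  cos(y)

so (4cos(x)) + (cos(y))·y' = 0, and therefore
  dy/dx = -(4cos(x))/(cos(y)) = -4cos(x)/cos(y)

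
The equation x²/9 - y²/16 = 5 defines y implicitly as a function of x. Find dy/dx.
Differentiate both sides with respect to x, treating y as y(x). By the chain rule, any term containing y contributes a factor of y' = dy/dx when we differentiate it.

Move every term to one side and write the relation as F(x, y) = 0. Term by term,
  d/dx[x^2/9] = 2x/9
  d/dx[-y^2/16] = -y·y'/8
  d/dx[-5] = 0

The pieces without y' make up ∂F/∂x and the coefficient of y' is ∂F/∂y:
  ∂F/∂x = 2x/9,
  ∂F/∂y = -y/8.

Since d/dx[F] = ∂F/∂x + (∂F/∂y)·y' = 0, solve for y':
  (∂F/∂y)·y' = -∂F/∂x
  dy/dx = -(∂F/∂x)/(∂F/∂y) = -(2x/9)/(-y/8) = 16x/(9y)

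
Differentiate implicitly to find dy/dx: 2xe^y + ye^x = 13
Apply d/dx to both sides, remembering that y depends on x. Each occurrence of y therefore brings in a y' = dy/dx via the chain rule.

With F(x, y) equal to the left-hand side minus the right, differentiate F term by term:
  d/dx[2x·e^(y)] = 2x·y'·e^(y) + 2e^(y)
  d/dx[y·e^(x)] = y·e^(x) + y'·e^(x)
  d/dx[-13] = 0
Adding these up, d/dx[F] = 0 becomes
  (y·e^(x) + 2e^(y)) + (2x·e^(y) + e^(x))·y' = 0,
so isolating y',
  dy/dx = -(y·e^(x) + 2e^(y))/(2x·e^(y) + e^(x)) = (-y·e^(x) - 2e^(y))/(2x·e^(y) + e^(x))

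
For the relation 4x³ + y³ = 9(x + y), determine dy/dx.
Take d/dx of both sides. Since y is implicitly a function of x, the chain rule attaches a y' = dy/dx factor whenever we differentiate through y.

Set F(x, y) = (left side) − (right side), so the curve is F = 0. Differentiating each term of F:
  d/dx[4x^3] = 12x^2
  d/dx[-9x] = -9
  d/dx[y^3] = 3y^2·y'
  d/dx[-9y] = -9·y'

Collecting, the y'-free part is the partial derivative in x and the y' coefficient is the partial derivative in y:
  ∂F/∂x = 12x^2 - 9
  ∂F/∂y = 3y^2 - 9

so d/dx[F(x, y(x))] = ∂F/∂x + (∂F/∂y)·y' = 0. Rearranging,
  dy/dx = -(∂F/∂x)/(∂F/∂y) = -(12x^2 - 9)/(3y^2 - 9) = (3 - 4x^2)/(y^2 - 3)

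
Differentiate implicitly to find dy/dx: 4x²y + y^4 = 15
Differentiate both sides with respect to x, treating y as y(x). By the chain rule, any term containing y contributes a factor of y' = dy/dx when we differentiate it.

Move every term to one side and write the relation as F(x, y) = 0. Term by term,
  d/dx[4x^2y] = 4x^2·y' + 8xy
  d/dx[y^4] = 4y^3·y'
  d/dx[-15] = 0

The pieces without y' make up ∂F/∂x and the coefficient of y' is ∂F/∂y:
  ∂F/∂x = 8xy,
  ∂F/∂y = 4x^2 + 4y^3.

Since d/dx[F] = ∂F/∂x + (∂F/∂y)·y' = 0, solve for y':
  (∂F/∂y)·y' = -∂F/∂x
  dy/dx = -(∂F/∂x)/(∂F/∂y) = -(8xy)/(4x^2 + 4y^3) = -2xy/(x^2 + y^3)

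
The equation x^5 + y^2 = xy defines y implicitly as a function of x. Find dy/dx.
Differentiate the relation implicitly: treat y = y(x) and apply the chain rule, so every y-derivative picks up a y' = dy/dx factor.

With everything moved to the left-hand side, differentiate term by term:
  d/dx[x^5] = 5x^4
  d/dx[-xy] = -x·y' - y
  d/dx[y^2] = 2y·y'

Separating the contributions that come from x directly and those that come through y:
  without y':      5x^4 - y
  multiplying y':  -x + 2y

so (5x^4 - y) + (-x + 2y)·y' = 0, and therefore
  dy/dx = -(5x^4 - y)/(-x + 2y) = (5x^4 - y)/(x - 2y)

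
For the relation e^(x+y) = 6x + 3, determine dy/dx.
Differentiate both sides with respect to x, treating y as y(x). By the chain rule, any term containing y contributes a factor of y' = dy/dx when we differentiate it.

Move every term to one side and write the relation as F(x, y) = 0. Term by term,
  d/dx[-6x] = -6
  d/dx[e^(x + y)] = (y' + 1)·e^(x + y)
  d/dx[-3] = 0

The pieces without y' make up ∂F/∂x and the coefficient of y' is ∂F/∂y:
  ∂F/∂x = e^(x + y) - 6,
  ∂F/∂y = e^(x + y).

Since d/dx[F] = ∂F/∂x + (∂F/∂y)·y' = 0, solve for y':
  (∂F/∂y)·y' = -∂F/∂x
  dy/dx = -(∂F/∂x)/(∂F/∂y) = -(e^(x + y) - 6)/(e^(x + y)) = 6e^(-x - y) - 1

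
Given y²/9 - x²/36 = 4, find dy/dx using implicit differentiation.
Differentiate the relation implicitly: treat y = y(x) and apply the chain rule, so every y-derivative picks up a y' = dy/dx factor.

With everything moved to the left-hand side, differentiate term by term:
  d/dx[-x^2/36] = -x/18
  d/dx[y^2/9] = 2y·y'/9
  d/dx[-4] = 0

Separating the contributions that come from x directly and those that come through y:
  without y':      -x/18
  multiplying y':  2y/9

so (-x/18) + (2y/9)·y' = 0, and therefore
  dy/dx = -(-x/18)/(2y/9) = x/(4y)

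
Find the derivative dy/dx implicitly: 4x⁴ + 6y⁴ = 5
Apply d/dx to both sides, remembering that y depends on x. Each occurrence of y therefore brings in a y' = dy/dx via the chain rule.

With F(x, y) equal to the left-hand side minus the right, differentiate F term by term:
  d/dx[4x^4] = 16x^3
  d/dx[6y^4] = 24y^3·y'
  d/dx[-5] = 0
Adding these up, d/dx[F] = 0 becomes
  (16x^3) + (24y^3)·y' = 0,
so isolating y',
  dy/dx = -(16x^3)/(24y^3) = -2x^3/(3y^3)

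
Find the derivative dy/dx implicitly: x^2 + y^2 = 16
Differentiate the relation implicitly: treat y = y(x) and apply the chain rule, so every y-derivative picks up a y' = dy/dx factor.

With everything moved to the left-hand side, differentiate term by term:
  d/dx[x^2] = 2x
  d/dx[y^2] = 2y·y'
  d/dx[-16] = 0

Separating the contributions that come from x directly and those that come through y:
  without y':      2x
  multiplying y':  2y

so (2x) + (2y)·y' = 0, and therefore
  dy/dx = -(2x)/(2y) = -x/y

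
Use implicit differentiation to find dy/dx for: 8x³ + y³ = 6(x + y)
Apply d/dx to both sides, remembering that y depends on x. Each occurrence of y therefore brings in a y' = dy/dx via the chain rule.

With F(x, y) equal to the left-hand side minus the right, differentiate F term by term:
  d/dx[8x^3] = 24x^2
  d/dx[-6x] = -6
  d/dx[y^3] = 3y^2·y'
  d/dx[-6y] = -6·y'
Adding these up, d/dx[F] = 0 becomes
  (24x^2 - 6) + (3y^2 - 6)·y' = 0,
so isolating y',
  dy/dx = -(24x^2 - 6)/(3y^2 - 6) = 2(1 - 4x^2)/(y^2 - 2)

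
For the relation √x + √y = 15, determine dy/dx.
Differentiate the relation implicitly: treat y = y(x) and apply the chain rule, so every y-derivative picks up a y' = dy/dx factor.

With everything moved to the left-hand side, differentiate term by term:
  d/dx[√(x)] = 1/(2√(x))
  d/dx[√(y)] = y'/(2√(y))
  d/dx[-15] = 0

Separating the contributions that come from x directly and those that come through y:
  without y':      1/(2√(x))
  multiplying y':  1/(2√(y))

so (1/(2√(x))) + (1/(2√(y)))·y' = 0, and therefore
  dy/dx = -(1/(2√(x)))/(1/(2√(y))) = -√(y)/√(x)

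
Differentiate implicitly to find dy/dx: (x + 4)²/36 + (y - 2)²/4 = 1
Differentiate the relation implicitly: treat y = y(x) and apply the chain rule, so every y-derivative picks up a y' = dy/dx factor.

With everything moved to the left-hand side, differentiate term by term:
  d/dx[(x + 4)^2/36] = x/18 + 2/9
  d/dx[(y - 2)^2/4] = y'(y - 2)/2
  d/dx[-1] = 0

Separating the contributions that come from x directly and those that come through y:
  without y':      x/18 + 2/9
  multiplying y':  y/2 - 1

so (x/18 + 2/9) + (y/2 - 1)·y' = 0, and therefore
  dy/dx = -(x/18 + 2/9)/(y/2 - 1)
        = -((x + 4)/18)/((y - 2)/2) = (-x - 4)/(9(y - 2))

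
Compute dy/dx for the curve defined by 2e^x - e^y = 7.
Apply d/dx to both sides, remembering that y depends on x. Each occurrence of y therefore brings in a y' = dy/dx via the chain rule.

With F(x, y) equal to the left-hand side minus the right, differentiate F term by term:
  d/dx[2e^(x)] = 2e^(x)
  d/dx[-e^(y)] = -y'·e^(y)
  d/dx[-7] = 0
Adding these up, d/dx[F] = 0 becomes
  (2e^(x)) + (-e^(y))·y' = 0,
so isolating y',
  dy/dx = -(2e^(x))/(-e^(y)) = 2e^(x - y)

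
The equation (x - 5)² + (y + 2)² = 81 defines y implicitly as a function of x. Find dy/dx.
Differentiate both sides with respect to x, treating y as y(x). By the chain rule, any term containing y contributes a factor of y' = dy/dx when we differentiate it.

Move every term to one side and write the relation as F(x, y) = 0. Term by term,
  d/dx[(x - 5)^2] = 2x - 10
  d/dx[(y + 2)^2] = 2·y'(y + 2)
  d/dx[-81] = 0

The pieces without y' make up ∂F/∂x and the coefficient of y' is ∂F/∂y:
  ∂F/∂x = 2x - 10,
  ∂F/∂y = 2y + 4.

Since d/dx[F] = ∂F/∂x + (∂F/∂y)·y' = 0, solve for y':
  (∂F/∂y)·y' = -∂F/∂x
  dy/dx = -(∂F/∂x)/(∂F/∂y) = -(2x - 10)/(2y + 4) = (5 - x)/(y + 2)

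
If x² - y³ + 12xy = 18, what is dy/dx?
Differentiate the relation implicitly: treat y = y(x) and apply the chain rule, so every y-derivative picks up a y' = dy/dx factor.

With everything moved to the left-hand side, differentiate term by term:
  d/dx[x^2] = 2x
  d/dx[12xy] = 12x·y' + 12y
  d/dx[-y^3] = -3y^2·y'
  d/dx[-18] = 0

Separating the contributions that come from x directly and those that come through y:
  without y':      2x + 12y
  multiplying y':  12x - 3y^2

so (2x + 12y) + (12x - 3y^2)·y' = 0, and therefore
  dy/dx = -(2x + 12y)/(12x - 3y^2) = 2(-x - 6y)/(3(4x - y^2))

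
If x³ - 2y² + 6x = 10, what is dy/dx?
Differentiate both sides with respect to x, treating y as y(x). By the chain rule, any term containing y contributes a factor of y' = dy/dx when we differentiate it.

Move every term to one side and write the relation as F(x, y) = 0. Term by term,
  d/dx[x^3] = 3x^2
  d/dx[6x] = 6
  d/dx[-2y^2] = -4y·y'
  d/dx[-10] = 0

The pieces without y' make up ∂F/∂x and the coefficient of y' is ∂F/∂y:
  ∂F/∂x = 3x^2 + 6,
  ∂F/∂y = -4y.

Since d/dx[F] = ∂F/∂x + (∂F/∂y)·y' = 0, solve for y':
  (∂F/∂y)·y' = -∂F/∂x
  dy/dx = -(∂F/∂x)/(∂F/∂y) = -(3x^2 + 6)/(-4y) = 3(x^2 + 2)/(4y)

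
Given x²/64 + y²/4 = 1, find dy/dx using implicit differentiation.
Apply d/dx to both sides, remembering that y depends on x. Each occurrence of y therefore brings in a y' = dy/dx via the chain rule.

With F(x, y) equal to the left-hand side minus the right, differentiate F term by term:
  d/dx[x^2/64] = x/32
  d/dx[y^2/4] = y·y'/2
  d/dx[-1] = 0
Adding these up, d/dx[F] = 0 becomes
  (x/32) + (y/2)·y' = 0,
so isolating y',
  dy/dx = -(x/32)/(y/2) = -x/(16y)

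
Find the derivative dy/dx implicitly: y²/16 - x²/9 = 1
Differentiate the relation implicitly: treat y = y(x) and apply the chain rule, so every y-derivative picks up a y' = dy/dx factor.

With everything moved to the left-hand side, differentiate term by term:
  d/dx[-x^2/9] = -2x/9
  d/dx[y^2/16] = y·y'/8
  d/dx[-1] = 0

Separating the contributions that come from x directly and those that come through y:
  without y':      -2x/9
  multiplying y':  y/8

so (-2x/9) + (y/8)·y' = 0, and therefore
  dy/dx = -(-2x/9)/(y/8) = 16x/(9y)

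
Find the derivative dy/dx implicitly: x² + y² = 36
Apply d/dx to both sides, remembering that y depends on x. Each occurrence of y therefore brings in a y' = dy/dx via the chain rule.

With F(x, y) equal to the left-hand side minus the right, differentiate F term by term:
  d/dx[x^2] = 2x
  d/dx[y^2] = 2y·y'
  d/dx[-36] = 0
Adding these up, d/dx[F] = 0 becomes
  (2x) + (2y)·y' = 0,
so isolating y',
  dy/dx = -(2x)/(2y) = -x/y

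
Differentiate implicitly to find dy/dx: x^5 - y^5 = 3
Take d/dx of both sides. Since y is implicitly a function of x, the chain rule attaches a y' = dy/dx factor whenever we differentiate through y.

Set F(x, y) = (left side) − (right side), so the curve is F = 0. Differentiating each term of F:
  d/dx[x^5] = 5x^4
  d/dx[-y^5] = -5y^4·y'
  d/dx[-3] = 0

Collecting, the y'-free part is the partial derivative in x and the y' coefficient is the partial derivative in y:
  ∂F/∂x = 5x^4
  ∂F/∂y = -5y^4

so d/dx[F(x, y(x))] = ∂F/∂x + (∂F/∂y)·y' = 0. Rearranging,
  dy/dx = -(∂F/∂x)/(∂F/∂y) = -(5x^4)/(-5y^4) = x^4/y^4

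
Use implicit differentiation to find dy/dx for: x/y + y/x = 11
Differentiate the relation implicitly: treat y = y(x) and apply the chain rule, so every y-derivative picks up a y' = dy/dx factor.

With everything moved to the left-hand side, differentiate term by term:
  d/dx[x/y] = -x·y'/y^2 + 1/y
  d/dx[y/x] = y'/x - y/x^2
  d/dx[-11] = 0

Separating the contributions that come from x directly and those that come through y:
  without y':      1/y - y/x^2
  multiplying y':  -x/y^2 + 1/x

so (1/y - y/x^2) + (-x/y^2 + 1/x)·y' = 0, and therefore
  dy/dx = -(1/y - y/x^2)/(-x/y^2 + 1/x)
        = -((x - y)(x + y)/(x^2y))/(-(x - y)(x + y)/(xy^2)) = y/x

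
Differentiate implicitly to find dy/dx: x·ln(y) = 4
Take d/dx of both sides. Since y is implicitly a function of x, the chain rule attaches a y' = dy/dx factor whenever we differentiate through y.

Set F(x, y) = (left side) − (right side), so the curve is F = 0. Differentiating each term of F:
  d/dx[x·ln(y)] = x·y'/y + ln(y)
  d/dx[-4] = 0

Collecting, the y'-free part is the partial derivative in x and the y' coefficient is the partial derivative in y:
  ∂F/∂x = ln(y)
  ∂F/∂y = x/y

so d/dx[F(x, y(x))] = ∂F/∂x + (∂F/∂y)·y' = 0. Rearranging,
  dy/dx = -(∂F/∂x)/(∂F/∂y) = -(ln(y))/(x/y) = -y·ln(y)/x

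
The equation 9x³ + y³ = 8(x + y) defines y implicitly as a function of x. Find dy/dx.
Differentiate the relation implicitly: treat y = y(x) and apply the chain rule, so every y-derivative picks up a y' = dy/dx factor.

With everything moved to the left-hand side, differentiate term by term:
  d/dx[9x^3] = 27x^2
  d/dx[-8x] = -8
  d/dx[y^3] = 3y^2·y'
  d/dx[-8y] = -8·y'

Separating the contributions that come from x directly and those that come through y:
  without y':      27x^2 - 8
  multiplying y':  3y^2 - 8

so (27x^2 - 8) + (3y^2 - 8)·y' = 0, and therefore
  dy/dx = -(27x^2 - 8)/(3y^2 - 8) = (8 - 27x^2)/(3y^2 - 8)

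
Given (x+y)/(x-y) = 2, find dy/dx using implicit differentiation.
Differentiate both sides with respect to x, treating y as y(x). By the chain rule, any term containing y contributes a factor of y' = dy/dx when we differentiate it.

Move every term to one side and write the relation as F(x, y) = 0. Term by term,
  d/dx[(x + y)/(x - y)] = (y' + 1)/(x - y) + (x + y)(y' - 1)/(x - y)^2
  d/dx[-2] = 0

The pieces without y' make up ∂F/∂x and the coefficient of y' is ∂F/∂y:
  ∂F/∂x = 1/(x - y) - (x + y)/(x - y)^2,
  ∂F/∂y = 1/(x - y) + (x + y)/(x - y)^2.

Since d/dx[F] = ∂F/∂x + (∂F/∂y)·y' = 0, solve for y':
  (∂F/∂y)·y' = -∂F/∂x
  dy/dx = -(∂F/∂x)/(∂F/∂y) = -(1/(x - y) - (x + y)/(x - y)^2)/(1/(x - y) + (x + y)/(x - y)^2)
        = -(-2y/(x - y)^2)/(2x/(x - y)^2) = y/x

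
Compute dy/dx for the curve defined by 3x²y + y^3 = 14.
Differentiate both sides with respect to x, treating y as y(x). By the chain rule, any term containing y contributes a factor of y' = dy/dx when we differentiate it.

Move every term to one side and write the relation as F(x, y) = 0. Term by term,
  d/dx[3x^2y] = 3x^2·y' + 6xy
  d/dx[y^3] = 3y^2·y'
  d/dx[-14] = 0

The pieces without y' make up ∂F/∂x and the coefficient of y' is ∂F/∂y:
  ∂F/∂x = 6xy,
  ∂F/∂y = 3x^2 + 3y^2.

Since d/dx[F] = ∂F/∂x + (∂F/∂y)·y' = 0, solve for y':
  (∂F/∂y)·y' = -∂F/∂x
  dy/dx = -(∂F/∂x)/(∂F/∂y) = -(6xy)/(3x^2 + 3y^2) = -2xy/(x^2 + y^2)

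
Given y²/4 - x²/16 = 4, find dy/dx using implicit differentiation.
Differentiate both sides with respect to x, treating y as y(x). By the chain rule, any term containing y contributes a factor of y' = dy/dx when we differentiate it.

Move every term to one side and write the relation as F(x, y) = 0. Term by term,
  d/dx[-x^2/16] = -x/8
  d/dx[y^2/4] = y·y'/2
  d/dx[-4] = 0

The pieces without y' make up ∂F/∂x and the coefficient of y' is ∂F/∂y:
  ∂F/∂x = -x/8,
  ∂F/∂y = y/2.

Since d/dx[F] = ∂F/∂x + (∂F/∂y)·y' = 0, solve for y':
  (∂F/∂y)·y' = -∂F/∂x
  dy/dx = -(∂F/∂x)/(∂F/∂y) = -(-x/8)/(y/2) = x/(4y)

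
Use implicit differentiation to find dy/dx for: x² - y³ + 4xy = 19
Differentiate both sides with respect to x, treating y as y(x). By the chain rule, any term containing y contributes a factor of y' = dy/dx when we differentiate it.

Move every term to one side and write the relation as F(x, y) = 0. Term by term,
  d/dx[x^2] = 2x
  d/dx[4xy] = 4x·y' + 4y
  d/dx[-y^3] = -3y^2·y'
  d/dx[-19] = 0

The pieces without y' make up ∂F/∂x and the coefficient of y' is ∂F/∂y:
  ∂F/∂x = 2x + 4y,
  ∂F/∂y = 4x - 3y^2.

Since d/dx[F] = ∂F/∂x + (∂F/∂y)·y' = 0, solve for y':
  (∂F/∂y)·y' = -∂F/∂x
  dy/dx = -(∂F/∂x)/(∂F/∂y) = -(2x + 4y)/(4x - 3y^2) = 2(-x - 2y)/(4x - 3y^2)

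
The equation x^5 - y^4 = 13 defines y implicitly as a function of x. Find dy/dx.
Apply d/dx to both sides, remembering that y depends on x. Each occurrence of y therefore brings in a y' = dy/dx via the chain rule.

With F(x, y) equal to the left-hand side minus the right, differentiate F term by term:
  d/dx[x^5] = 5x^4
  d/dx[-y^4] = -4y^3·y'
  d/dx[-13] = 0
Adding these up, d/dx[F] = 0 becomes
  (5x^4) + (-4y^3)·y' = 0,
so isolating y',
  dy/dx = -(5x^4)/(-4y^3) = 5x^4/(4y^3)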